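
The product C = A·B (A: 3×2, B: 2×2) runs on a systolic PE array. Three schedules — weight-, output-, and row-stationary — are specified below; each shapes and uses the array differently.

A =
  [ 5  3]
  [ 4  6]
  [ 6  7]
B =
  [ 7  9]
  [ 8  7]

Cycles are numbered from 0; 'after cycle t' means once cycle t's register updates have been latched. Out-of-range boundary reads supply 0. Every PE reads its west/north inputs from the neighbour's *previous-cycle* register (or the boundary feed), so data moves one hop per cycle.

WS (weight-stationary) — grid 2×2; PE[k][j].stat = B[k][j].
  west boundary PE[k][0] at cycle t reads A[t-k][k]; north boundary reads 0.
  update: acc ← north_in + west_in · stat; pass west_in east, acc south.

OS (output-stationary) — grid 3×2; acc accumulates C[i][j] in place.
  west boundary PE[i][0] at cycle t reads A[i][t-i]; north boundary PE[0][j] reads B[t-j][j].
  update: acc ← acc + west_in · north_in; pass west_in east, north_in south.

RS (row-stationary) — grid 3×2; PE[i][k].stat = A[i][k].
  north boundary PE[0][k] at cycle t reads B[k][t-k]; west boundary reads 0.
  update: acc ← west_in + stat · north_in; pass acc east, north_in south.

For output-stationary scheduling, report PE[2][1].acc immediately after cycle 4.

OS on a 3×2 grid — tracing PE[2][1] and its feeders:
  cycle 0: PE[1][1] → acc 0, east 0, south 0
  cycle 0: PE[2][0] → acc 0, east 0, south 0
  cycle 0: PE[2][1] → acc 0, east 0, south 0
  cycle 1: PE[1][1] → acc 0, east 0, south 0
  cycle 1: PE[2][0] → acc 0, east 0, south 0
  cycle 1: PE[2][1] → acc 0, east 0, south 0
  cycle 2: PE[1][1] → acc 36, east 4, south 9
  cycle 2: PE[2][0] → acc 42, east 6, south 7
  cycle 2: PE[2][1] → acc 0, east 0, south 0
  cycle 3: PE[1][1] → acc 78, east 6, south 7
  cycle 3: PE[2][0] → acc 98, east 7, south 8
  cycle 3: PE[2][1] → acc 54, east 6, south 9
  cycle 4: PE[1][1] → acc 78, east 0, south 0
  cycle 4: PE[2][0] → acc 98, east 0, south 0
  cycle 4: PE[2][1] → acc 103, east 7, south 7

PE[2][1].acc = 103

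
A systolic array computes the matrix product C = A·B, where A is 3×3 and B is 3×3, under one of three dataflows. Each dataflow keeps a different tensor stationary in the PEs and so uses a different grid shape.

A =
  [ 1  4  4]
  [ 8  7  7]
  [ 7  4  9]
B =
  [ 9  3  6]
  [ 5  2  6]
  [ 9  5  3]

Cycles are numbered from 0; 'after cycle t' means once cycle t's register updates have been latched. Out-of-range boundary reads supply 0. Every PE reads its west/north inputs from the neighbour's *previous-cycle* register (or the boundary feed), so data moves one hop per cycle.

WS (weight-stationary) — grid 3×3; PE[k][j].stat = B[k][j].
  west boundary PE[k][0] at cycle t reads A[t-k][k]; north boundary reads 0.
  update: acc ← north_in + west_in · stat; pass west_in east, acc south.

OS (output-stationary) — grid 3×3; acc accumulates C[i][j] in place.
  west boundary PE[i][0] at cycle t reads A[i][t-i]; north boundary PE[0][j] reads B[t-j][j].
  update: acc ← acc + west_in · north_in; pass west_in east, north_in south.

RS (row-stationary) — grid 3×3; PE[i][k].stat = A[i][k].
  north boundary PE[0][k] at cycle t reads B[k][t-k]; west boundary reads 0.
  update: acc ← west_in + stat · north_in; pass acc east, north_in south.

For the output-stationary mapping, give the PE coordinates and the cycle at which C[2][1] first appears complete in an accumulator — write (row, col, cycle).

OS: C[2][1] accumulates in PE[2][1]:
  t=0 PE[2][1]: acc=0 h=0 v=0
  t=1 PE[2][1]: acc=0 h=0 v=0
  t=2 PE[2][1]: acc=0 h=0 v=0
  t=3 PE[2][1]: acc=21 h=7 v=3
  t=4 PE[2][1]: acc=29 h=4 v=2
  t=5 PE[2][1]: acc=74 h=9 v=5

(row, col, cycle) = (2, 1, 5)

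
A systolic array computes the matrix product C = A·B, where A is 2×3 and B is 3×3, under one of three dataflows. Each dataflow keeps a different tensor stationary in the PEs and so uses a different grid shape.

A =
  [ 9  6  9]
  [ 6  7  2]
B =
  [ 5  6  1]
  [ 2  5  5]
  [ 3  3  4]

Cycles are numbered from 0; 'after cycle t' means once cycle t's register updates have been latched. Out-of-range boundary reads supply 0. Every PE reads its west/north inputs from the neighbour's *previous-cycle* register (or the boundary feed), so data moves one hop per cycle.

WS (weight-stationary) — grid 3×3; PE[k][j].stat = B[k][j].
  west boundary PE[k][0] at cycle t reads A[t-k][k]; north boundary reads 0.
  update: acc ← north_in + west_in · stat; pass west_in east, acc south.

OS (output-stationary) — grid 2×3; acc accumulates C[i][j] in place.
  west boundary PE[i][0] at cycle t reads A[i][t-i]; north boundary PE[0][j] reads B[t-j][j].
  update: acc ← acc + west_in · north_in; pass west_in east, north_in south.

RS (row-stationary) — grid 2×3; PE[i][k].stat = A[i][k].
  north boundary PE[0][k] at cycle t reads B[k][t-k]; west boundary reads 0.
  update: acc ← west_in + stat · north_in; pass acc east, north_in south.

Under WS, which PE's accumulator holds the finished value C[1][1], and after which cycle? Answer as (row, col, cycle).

Under WS, C[1][1] lands at PE[2][1]:
  [0] (2,1) acc=0 (h:0 v:0)
  [1] (2,1) acc=0 (h:0 v:0)
  [2] (2,1) acc=0 (h:0 v:0)
  [3] (2,1) acc=111 (h:9 v:111)
  [4] (2,1) acc=77 (h:2 v:77)

(row, col, cycle) = (2, 1, 4)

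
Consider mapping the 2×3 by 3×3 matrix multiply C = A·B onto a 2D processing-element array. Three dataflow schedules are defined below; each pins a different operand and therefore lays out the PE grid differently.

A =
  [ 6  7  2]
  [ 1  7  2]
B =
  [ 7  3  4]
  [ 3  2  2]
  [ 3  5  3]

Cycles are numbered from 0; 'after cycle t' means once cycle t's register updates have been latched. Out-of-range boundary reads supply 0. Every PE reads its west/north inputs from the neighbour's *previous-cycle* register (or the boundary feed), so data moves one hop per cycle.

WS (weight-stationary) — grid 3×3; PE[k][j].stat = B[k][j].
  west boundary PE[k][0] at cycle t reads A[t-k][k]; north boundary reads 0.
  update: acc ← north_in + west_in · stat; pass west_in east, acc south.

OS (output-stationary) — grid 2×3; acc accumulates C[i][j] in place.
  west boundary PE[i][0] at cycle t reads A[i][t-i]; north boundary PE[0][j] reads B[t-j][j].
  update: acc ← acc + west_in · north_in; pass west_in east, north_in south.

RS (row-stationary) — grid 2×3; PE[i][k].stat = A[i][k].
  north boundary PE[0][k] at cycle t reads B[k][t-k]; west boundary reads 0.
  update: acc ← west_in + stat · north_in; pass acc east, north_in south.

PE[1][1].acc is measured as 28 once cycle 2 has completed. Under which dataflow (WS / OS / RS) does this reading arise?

dataflow = RS

Under WS (3×3), PE[1][1]:
  [0] (1,1) acc=0 (h:0 v:0)
  [1] (1,1) acc=0 (h:0 v:0)
  [2] (1,1) acc=32 (h:7 v:32)
Under OS (2×3), PE[1][1]:
  [0] (1,1) acc=0 (h:0 v:0)
  [1] (1,1) acc=0 (h:0 v:0)
  [2] (1,1) acc=3 (h:1 v:3)
Under RS (2×3), PE[1][1]:
  [0] (1,1) acc=0 (h:0 v:0)
  [1] (1,1) acc=0 (h:0 v:0)
  [2] (1,1) acc=28 (h:28 v:3)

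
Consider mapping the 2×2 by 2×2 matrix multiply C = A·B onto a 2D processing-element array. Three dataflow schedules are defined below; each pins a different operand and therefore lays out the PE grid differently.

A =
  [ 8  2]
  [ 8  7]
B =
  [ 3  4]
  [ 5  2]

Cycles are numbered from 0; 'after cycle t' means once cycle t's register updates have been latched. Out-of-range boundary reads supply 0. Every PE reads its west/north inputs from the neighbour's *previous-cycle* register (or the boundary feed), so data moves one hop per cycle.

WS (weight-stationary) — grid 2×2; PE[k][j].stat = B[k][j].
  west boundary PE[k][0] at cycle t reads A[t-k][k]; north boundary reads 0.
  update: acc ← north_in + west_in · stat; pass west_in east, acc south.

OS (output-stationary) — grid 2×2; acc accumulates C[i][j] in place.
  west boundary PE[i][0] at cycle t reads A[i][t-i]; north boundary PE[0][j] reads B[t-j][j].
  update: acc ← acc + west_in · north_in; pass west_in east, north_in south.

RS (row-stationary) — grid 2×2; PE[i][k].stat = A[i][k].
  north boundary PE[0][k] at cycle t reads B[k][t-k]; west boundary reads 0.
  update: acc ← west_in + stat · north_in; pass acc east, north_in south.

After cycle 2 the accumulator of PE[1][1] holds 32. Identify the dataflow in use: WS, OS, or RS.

WS (2×2 grid), PE[1][1]:
  step 0 · PE1,1: acc=0; fwd→0 fwd↓0
  step 1 · PE1,1: acc=0; fwd→0 fwd↓0
  step 2 · PE1,1: acc=36; fwd→2 fwd↓36
OS (2×2 grid), PE[1][1]:
  step 0 · PE1,1: acc=0; fwd→0 fwd↓0
  step 1 · PE1,1: acc=0; fwd→0 fwd↓0
  step 2 · PE1,1: acc=32; fwd→8 fwd↓4
RS (2×2 grid), PE[1][1]:
  step 0 · PE1,1: acc=0; fwd→0 fwd↓0
  step 1 · PE1,1: acc=0; fwd→0 fwd↓0
  step 2 · PE1,1: acc=59; fwd→59 fwd↓5

dataflow = OS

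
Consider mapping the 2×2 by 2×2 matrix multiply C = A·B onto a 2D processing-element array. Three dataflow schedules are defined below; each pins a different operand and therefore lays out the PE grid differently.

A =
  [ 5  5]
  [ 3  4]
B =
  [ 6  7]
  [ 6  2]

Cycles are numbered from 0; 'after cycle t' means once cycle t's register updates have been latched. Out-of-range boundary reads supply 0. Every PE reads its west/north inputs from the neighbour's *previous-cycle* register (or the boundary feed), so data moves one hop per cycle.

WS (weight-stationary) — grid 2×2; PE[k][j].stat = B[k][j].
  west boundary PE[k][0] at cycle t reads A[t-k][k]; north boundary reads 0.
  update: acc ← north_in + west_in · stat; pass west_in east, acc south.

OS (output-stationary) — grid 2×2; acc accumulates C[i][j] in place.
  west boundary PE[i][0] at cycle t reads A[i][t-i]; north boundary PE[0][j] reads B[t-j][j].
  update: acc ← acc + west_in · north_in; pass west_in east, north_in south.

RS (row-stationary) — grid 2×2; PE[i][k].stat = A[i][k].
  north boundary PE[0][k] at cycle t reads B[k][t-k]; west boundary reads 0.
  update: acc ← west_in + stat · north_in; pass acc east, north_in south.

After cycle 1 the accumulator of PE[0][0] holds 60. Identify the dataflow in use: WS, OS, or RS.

dataflow = OS

WS (2×2 grid), PE[0][0]:
  t=0 PE[0][0]: acc=30 h=5 v=30
  t=1 PE[0][0]: acc=18 h=3 v=18
OS (2×2 grid), PE[0][0]:
  t=0 PE[0][0]: acc=30 h=5 v=6
  t=1 PE[0][0]: acc=60 h=5 v=6
RS (2×2 grid), PE[0][0]:
  t=0 PE[0][0]: acc=30 h=30 v=6
  t=1 PE[0][0]: acc=35 h=35 v=7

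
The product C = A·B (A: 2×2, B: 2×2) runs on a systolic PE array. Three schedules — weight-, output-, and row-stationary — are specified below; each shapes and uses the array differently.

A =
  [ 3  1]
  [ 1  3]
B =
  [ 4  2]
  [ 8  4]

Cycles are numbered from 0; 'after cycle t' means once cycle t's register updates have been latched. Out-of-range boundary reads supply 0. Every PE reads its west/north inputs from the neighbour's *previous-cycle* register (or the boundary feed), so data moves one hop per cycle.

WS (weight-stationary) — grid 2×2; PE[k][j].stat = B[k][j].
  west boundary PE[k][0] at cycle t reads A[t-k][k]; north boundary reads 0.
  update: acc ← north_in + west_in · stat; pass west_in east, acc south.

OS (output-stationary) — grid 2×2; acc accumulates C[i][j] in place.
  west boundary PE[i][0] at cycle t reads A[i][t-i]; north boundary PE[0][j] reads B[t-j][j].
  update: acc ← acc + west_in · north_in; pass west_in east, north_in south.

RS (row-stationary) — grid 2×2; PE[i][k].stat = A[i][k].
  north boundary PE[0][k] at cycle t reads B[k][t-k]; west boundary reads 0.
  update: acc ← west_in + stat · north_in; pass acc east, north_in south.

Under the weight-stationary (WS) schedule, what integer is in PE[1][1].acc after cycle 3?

WS (2×2). Following PE[1][1] plus its west/north inputs:
  @0  [0,1]  acc 0  |  →0  ↓0
  @0  [1,0]  acc 0  |  →0  ↓0
  @0  [1,1]  acc 0  |  →0  ↓0
  @1  [0,1]  acc 6  |  →3  ↓6
  @1  [1,0]  acc 20  |  →1  ↓20
  @1  [1,1]  acc 0  |  →0  ↓0
  @2  [0,1]  acc 2  |  →1  ↓2
  @2  [1,0]  acc 28  |  →3  ↓28
  @2  [1,1]  acc 10  |  →1  ↓10
  @3  [0,1]  acc 0  |  →0  ↓0
  @3  [1,0]  acc 0  |  →0  ↓0
  @3  [1,1]  acc 14  |  →3  ↓14

PE[1][1].acc = 14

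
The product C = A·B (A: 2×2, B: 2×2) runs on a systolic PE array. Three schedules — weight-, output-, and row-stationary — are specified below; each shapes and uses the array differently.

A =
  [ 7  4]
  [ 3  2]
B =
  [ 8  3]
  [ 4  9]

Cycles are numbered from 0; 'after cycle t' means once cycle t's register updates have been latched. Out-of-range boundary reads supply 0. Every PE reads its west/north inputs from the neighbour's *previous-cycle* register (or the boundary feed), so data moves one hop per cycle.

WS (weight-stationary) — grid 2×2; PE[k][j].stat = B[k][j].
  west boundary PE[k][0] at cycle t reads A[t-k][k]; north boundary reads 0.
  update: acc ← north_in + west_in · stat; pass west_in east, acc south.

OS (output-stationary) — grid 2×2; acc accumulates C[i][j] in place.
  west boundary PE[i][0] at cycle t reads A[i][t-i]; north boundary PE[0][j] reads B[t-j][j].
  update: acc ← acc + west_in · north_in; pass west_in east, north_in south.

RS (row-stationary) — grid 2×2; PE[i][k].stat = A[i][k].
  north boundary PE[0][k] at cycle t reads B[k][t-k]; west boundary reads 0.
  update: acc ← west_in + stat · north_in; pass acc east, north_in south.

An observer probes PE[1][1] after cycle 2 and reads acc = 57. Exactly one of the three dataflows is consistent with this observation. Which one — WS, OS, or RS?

dataflow = WS

— WS: 2×2; PE[1][1] trace:
  [0] (1,1) acc=0 (h:0 v:0)
  [1] (1,1) acc=0 (h:0 v:0)
  [2] (1,1) acc=57 (h:4 v:57)
— OS: 2×2; PE[1][1] trace:
  [0] (1,1) acc=0 (h:0 v:0)
  [1] (1,1) acc=0 (h:0 v:0)
  [2] (1,1) acc=9 (h:3 v:3)
— RS: 2×2; PE[1][1] trace:
  [0] (1,1) acc=0 (h:0 v:0)
  [1] (1,1) acc=0 (h:0 v:0)
  [2] (1,1) acc=32 (h:32 v:4)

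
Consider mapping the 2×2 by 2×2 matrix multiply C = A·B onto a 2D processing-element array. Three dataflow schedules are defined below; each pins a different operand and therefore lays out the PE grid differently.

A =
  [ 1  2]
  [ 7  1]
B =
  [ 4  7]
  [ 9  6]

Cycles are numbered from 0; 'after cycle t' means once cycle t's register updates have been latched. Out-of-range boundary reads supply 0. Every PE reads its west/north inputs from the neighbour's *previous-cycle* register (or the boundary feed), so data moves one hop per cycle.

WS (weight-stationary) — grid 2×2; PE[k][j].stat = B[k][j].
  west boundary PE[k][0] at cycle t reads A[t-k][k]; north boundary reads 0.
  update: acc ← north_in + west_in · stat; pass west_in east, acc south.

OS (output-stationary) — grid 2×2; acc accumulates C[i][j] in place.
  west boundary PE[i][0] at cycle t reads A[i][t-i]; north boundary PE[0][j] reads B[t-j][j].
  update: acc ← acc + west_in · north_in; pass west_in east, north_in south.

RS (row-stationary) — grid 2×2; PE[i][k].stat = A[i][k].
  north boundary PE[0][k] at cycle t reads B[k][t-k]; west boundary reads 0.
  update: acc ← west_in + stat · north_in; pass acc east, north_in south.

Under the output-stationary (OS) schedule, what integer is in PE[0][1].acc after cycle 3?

OS 2×2: PE[0][1] cycle-by-cycle (with neighbour feeds):
  step 0 · PE0,0: acc=4; fwd→1 fwd↓4
  step 0 · PE0,1: acc=0; fwd→0 fwd↓0
  step 1 · PE0,0: acc=22; fwd→2 fwd↓9
  step 1 · PE0,1: acc=7; fwd→1 fwd↓7
  step 2 · PE0,0: acc=22; fwd→0 fwd↓0
  step 2 · PE0,1: acc=19; fwd→2 fwd↓6
  step 3 · PE0,0: acc=22; fwd→0 fwd↓0
  step 3 · PE0,1: acc=19; fwd→0 fwd↓0

PE[0][1].acc = 19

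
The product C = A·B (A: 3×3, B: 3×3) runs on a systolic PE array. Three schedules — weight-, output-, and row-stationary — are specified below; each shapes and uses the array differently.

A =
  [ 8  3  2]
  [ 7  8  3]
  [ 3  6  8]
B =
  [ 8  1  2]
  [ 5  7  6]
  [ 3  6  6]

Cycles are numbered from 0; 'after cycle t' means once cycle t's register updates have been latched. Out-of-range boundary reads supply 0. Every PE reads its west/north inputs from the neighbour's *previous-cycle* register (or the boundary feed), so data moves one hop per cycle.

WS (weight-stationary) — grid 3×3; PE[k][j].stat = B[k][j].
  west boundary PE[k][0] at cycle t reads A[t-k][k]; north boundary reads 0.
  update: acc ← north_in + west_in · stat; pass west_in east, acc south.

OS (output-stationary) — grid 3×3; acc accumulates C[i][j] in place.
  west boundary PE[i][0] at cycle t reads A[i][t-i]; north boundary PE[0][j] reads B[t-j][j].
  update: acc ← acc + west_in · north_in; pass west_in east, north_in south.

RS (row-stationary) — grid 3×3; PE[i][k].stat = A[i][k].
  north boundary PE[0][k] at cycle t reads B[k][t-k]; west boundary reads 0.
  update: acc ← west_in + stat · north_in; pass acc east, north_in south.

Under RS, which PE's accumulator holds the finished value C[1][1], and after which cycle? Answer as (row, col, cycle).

(row, col, cycle) = (1, 2, 4)

RS — PE[1][2] is where C[1][1] collects:
  step 0 · PE1,2: acc=0; fwd→0 fwd↓0
  step 1 · PE1,2: acc=0; fwd→0 fwd↓0
  step 2 · PE1,2: acc=0; fwd→0 fwd↓0
  step 3 · PE1,2: acc=105; fwd→105 fwd↓3
  step 4 · PE1,2: acc=81; fwd→81 fwd↓6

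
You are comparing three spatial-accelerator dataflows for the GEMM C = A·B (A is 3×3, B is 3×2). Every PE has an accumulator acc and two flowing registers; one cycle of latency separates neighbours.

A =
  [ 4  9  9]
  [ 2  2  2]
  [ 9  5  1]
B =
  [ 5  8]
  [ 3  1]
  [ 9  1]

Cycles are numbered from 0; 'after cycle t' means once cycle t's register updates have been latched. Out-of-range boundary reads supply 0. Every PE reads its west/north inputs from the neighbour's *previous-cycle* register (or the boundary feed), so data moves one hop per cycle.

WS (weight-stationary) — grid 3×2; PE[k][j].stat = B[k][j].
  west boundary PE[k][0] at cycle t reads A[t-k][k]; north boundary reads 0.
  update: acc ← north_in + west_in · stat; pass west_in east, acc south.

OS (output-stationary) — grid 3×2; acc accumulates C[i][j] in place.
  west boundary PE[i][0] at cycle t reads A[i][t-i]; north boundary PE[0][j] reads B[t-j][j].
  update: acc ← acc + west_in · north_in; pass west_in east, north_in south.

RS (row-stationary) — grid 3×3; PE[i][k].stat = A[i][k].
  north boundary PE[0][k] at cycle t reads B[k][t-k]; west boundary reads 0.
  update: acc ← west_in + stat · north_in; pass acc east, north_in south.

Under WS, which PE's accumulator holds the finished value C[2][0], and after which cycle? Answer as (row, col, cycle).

Under WS, C[2][0] lands at PE[2][0]:
  t=0 PE[2][0]: acc=0 h=0 v=0
  t=1 PE[2][0]: acc=0 h=0 v=0
  t=2 PE[2][0]: acc=128 h=9 v=128
  t=3 PE[2][0]: acc=34 h=2 v=34
  t=4 PE[2][0]: acc=69 h=1 v=69

(row, col, cycle) = (2, 0, 4)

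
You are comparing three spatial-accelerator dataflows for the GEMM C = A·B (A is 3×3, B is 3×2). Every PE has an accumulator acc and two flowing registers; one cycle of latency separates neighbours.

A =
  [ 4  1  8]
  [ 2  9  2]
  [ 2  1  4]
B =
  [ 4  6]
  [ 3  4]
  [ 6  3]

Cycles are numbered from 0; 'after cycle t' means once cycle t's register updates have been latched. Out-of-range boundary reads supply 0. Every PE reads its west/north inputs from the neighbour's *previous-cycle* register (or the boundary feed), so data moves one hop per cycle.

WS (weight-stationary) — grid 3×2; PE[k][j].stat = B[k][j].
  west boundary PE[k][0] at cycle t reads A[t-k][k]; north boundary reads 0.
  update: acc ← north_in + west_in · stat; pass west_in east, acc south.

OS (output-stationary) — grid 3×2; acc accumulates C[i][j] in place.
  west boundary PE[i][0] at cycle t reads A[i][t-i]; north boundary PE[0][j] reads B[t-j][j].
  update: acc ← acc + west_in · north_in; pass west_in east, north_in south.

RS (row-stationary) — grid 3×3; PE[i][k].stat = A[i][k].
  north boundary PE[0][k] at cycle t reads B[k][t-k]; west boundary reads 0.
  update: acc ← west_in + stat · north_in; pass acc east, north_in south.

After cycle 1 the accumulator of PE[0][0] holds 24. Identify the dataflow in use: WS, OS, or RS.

WS (3×2 grid), PE[0][0]:
  t=0 PE[0][0]: acc=16 h=4 v=16
  t=1 PE[0][0]: acc=8 h=2 v=8
OS (3×2 grid), PE[0][0]:
  t=0 PE[0][0]: acc=16 h=4 v=4
  t=1 PE[0][0]: acc=19 h=1 v=3
RS (3×3 grid), PE[0][0]:
  t=0 PE[0][0]: acc=16 h=16 v=4
  t=1 PE[0][0]: acc=24 h=24 v=6

dataflow = RS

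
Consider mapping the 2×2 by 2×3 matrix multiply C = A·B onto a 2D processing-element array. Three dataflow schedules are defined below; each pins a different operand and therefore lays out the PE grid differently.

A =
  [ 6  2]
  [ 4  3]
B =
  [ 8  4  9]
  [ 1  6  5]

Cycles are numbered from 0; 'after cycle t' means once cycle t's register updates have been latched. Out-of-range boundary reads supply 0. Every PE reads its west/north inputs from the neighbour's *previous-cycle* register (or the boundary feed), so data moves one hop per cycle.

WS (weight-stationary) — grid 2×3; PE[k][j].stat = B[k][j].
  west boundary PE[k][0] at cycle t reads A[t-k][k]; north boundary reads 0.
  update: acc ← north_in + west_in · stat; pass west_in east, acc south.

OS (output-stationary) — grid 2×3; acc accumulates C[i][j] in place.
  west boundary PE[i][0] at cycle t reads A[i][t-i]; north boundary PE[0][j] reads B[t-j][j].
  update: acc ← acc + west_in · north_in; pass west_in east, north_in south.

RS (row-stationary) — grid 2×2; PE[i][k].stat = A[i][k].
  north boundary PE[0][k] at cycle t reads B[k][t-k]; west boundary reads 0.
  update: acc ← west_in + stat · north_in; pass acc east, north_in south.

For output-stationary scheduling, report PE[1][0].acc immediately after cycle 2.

OS on a 2×3 grid — tracing PE[1][0] and its feeders:
  cycle 0: PE[0][0] → acc 48, east 6, south 8
  cycle 0: PE[1][0] → acc 0, east 0, south 0
  cycle 1: PE[0][0] → acc 50, east 2, south 1
  cycle 1: PE[1][0] → acc 32, east 4, south 8
  cycle 2: PE[0][0] → acc 50, east 0, south 0
  cycle 2: PE[1][0] → acc 35, east 3, south 1

PE[1][0].acc = 35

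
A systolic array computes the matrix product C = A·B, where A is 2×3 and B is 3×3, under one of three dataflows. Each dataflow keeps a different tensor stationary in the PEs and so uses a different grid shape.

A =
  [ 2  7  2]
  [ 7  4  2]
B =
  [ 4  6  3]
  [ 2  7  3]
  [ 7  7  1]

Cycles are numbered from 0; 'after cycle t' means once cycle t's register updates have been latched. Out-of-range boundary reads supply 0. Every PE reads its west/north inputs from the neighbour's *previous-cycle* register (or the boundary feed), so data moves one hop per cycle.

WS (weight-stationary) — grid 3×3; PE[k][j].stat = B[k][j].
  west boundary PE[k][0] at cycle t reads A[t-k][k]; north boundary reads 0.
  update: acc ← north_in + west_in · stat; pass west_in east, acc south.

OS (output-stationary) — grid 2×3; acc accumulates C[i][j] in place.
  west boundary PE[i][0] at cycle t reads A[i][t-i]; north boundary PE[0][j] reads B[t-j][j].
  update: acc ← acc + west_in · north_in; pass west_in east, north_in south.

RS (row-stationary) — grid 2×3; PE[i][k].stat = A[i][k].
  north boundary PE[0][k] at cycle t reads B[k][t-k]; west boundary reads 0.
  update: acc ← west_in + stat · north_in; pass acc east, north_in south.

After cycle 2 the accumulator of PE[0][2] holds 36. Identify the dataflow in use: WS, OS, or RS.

dataflow = RS

— WS: 3×3; PE[0][2] trace:
  @0  [0,2]  acc 0  |  →0  ↓0
  @1  [0,2]  acc 0  |  →0  ↓0
  @2  [0,2]  acc 6  |  →2  ↓6
— OS: 2×3; PE[0][2] trace:
  @0  [0,2]  acc 0  |  →0  ↓0
  @1  [0,2]  acc 0  |  →0  ↓0
  @2  [0,2]  acc 6  |  →2  ↓3
— RS: 2×3; PE[0][2] trace:
  @0  [0,2]  acc 0  |  →0  ↓0
  @1  [0,2]  acc 0  |  →0  ↓0
  @2  [0,2]  acc 36  |  →36  ↓7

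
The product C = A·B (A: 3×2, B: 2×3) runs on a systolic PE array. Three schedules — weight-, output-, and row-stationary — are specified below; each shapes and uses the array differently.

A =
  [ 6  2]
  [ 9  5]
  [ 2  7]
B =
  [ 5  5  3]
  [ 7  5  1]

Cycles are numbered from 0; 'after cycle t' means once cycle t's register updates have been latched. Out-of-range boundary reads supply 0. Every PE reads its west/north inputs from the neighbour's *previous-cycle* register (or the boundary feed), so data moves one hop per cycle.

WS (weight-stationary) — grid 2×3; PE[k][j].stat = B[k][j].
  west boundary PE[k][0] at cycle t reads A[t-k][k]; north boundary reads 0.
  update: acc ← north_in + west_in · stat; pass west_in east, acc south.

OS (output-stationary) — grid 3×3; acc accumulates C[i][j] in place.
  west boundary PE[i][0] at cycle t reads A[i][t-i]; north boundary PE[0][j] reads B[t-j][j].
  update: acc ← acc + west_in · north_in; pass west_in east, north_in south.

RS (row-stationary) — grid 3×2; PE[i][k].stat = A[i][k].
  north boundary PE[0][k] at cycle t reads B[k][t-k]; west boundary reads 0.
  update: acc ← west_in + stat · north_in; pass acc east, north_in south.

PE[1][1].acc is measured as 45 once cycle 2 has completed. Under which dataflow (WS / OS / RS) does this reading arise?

WS [2×3] PE[1][1] across cycles:
  @0  [1,1]  acc 0  |  →0  ↓0
  @1  [1,1]  acc 0  |  →0  ↓0
  @2  [1,1]  acc 40  |  →2  ↓40
OS [3×3] PE[1][1] across cycles:
  @0  [1,1]  acc 0  |  →0  ↓0
  @1  [1,1]  acc 0  |  →0  ↓0
  @2  [1,1]  acc 45  |  →9  ↓5
RS [3×2] PE[1][1] across cycles:
  @0  [1,1]  acc 0  |  →0  ↓0
  @1  [1,1]  acc 0  |  →0  ↓0
  @2  [1,1]  acc 80  |  →80  ↓7

dataflow = OS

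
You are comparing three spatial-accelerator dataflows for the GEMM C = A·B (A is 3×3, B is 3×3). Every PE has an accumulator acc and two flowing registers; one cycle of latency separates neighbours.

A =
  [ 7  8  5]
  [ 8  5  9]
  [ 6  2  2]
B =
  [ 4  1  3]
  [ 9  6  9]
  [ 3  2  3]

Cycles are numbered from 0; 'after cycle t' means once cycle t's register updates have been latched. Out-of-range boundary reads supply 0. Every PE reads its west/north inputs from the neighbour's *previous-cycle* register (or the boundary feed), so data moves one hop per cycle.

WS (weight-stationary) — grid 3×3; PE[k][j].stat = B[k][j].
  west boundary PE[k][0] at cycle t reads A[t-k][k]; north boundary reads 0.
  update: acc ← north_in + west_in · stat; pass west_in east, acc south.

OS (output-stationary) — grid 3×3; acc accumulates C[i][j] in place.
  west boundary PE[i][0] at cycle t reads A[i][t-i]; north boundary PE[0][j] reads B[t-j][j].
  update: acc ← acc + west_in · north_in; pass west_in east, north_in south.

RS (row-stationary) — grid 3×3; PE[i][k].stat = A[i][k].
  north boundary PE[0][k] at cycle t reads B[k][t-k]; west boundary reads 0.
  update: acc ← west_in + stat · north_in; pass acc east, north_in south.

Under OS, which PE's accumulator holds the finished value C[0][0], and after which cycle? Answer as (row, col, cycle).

(row, col, cycle) = (0, 0, 2)

OS: C[0][0] accumulates in PE[0][0]:
  cycle 0: PE[0][0] → acc 28, east 7, south 4
  cycle 1: PE[0][0] → acc 100, east 8, south 9
  cycle 2: PE[0][0] → acc 115, east 5, south 3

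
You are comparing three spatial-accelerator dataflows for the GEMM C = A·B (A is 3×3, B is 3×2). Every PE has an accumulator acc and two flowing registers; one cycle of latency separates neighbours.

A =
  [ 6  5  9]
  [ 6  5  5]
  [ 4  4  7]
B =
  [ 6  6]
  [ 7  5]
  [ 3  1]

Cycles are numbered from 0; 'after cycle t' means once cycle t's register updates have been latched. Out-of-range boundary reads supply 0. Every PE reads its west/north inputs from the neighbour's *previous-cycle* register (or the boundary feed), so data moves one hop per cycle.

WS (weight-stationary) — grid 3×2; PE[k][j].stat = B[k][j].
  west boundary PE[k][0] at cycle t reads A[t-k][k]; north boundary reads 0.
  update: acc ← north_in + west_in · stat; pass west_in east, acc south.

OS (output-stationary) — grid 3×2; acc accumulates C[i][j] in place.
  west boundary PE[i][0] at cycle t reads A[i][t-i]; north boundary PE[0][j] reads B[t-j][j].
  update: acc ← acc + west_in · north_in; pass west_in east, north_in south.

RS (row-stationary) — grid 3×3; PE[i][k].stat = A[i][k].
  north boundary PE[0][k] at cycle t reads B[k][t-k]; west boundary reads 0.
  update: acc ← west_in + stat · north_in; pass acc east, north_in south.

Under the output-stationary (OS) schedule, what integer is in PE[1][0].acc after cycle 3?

PE[1][0].acc = 86

OS (3×2). Following PE[1][0] plus its west/north inputs:
  0: (0,0).acc=36  regs=<6,6>
  0: (1,0).acc=0  regs=<0,0>
  1: (0,0).acc=71  regs=<5,7>
  1: (1,0).acc=36  regs=<6,6>
  2: (0,0).acc=98  regs=<9,3>
  2: (1,0).acc=71  regs=<5,7>
  3: (0,0).acc=98  regs=<0,0>
  3: (1,0).acc=86  regs=<5,3>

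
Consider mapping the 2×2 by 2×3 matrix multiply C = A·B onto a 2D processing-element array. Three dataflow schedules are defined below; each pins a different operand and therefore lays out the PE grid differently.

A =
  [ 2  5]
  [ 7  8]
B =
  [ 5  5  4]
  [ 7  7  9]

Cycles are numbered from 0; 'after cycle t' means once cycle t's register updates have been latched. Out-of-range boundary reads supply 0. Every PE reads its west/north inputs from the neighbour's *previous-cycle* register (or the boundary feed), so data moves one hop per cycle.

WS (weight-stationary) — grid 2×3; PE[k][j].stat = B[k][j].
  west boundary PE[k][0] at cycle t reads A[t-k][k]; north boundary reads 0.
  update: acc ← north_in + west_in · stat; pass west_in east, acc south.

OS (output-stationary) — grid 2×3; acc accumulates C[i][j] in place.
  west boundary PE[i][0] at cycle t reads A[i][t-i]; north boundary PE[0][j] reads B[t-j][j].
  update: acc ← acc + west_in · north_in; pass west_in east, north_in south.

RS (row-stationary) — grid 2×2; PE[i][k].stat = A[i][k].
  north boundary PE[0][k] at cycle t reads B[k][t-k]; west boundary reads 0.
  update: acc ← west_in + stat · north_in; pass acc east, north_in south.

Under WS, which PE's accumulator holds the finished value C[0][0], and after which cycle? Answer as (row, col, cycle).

(row, col, cycle) = (1, 0, 1)

Under WS, C[0][0] lands at PE[1][0]:
  step 0 · PE1,0: acc=0; fwd→0 fwd↓0
  step 1 · PE1,0: acc=45; fwd→5 fwd↓45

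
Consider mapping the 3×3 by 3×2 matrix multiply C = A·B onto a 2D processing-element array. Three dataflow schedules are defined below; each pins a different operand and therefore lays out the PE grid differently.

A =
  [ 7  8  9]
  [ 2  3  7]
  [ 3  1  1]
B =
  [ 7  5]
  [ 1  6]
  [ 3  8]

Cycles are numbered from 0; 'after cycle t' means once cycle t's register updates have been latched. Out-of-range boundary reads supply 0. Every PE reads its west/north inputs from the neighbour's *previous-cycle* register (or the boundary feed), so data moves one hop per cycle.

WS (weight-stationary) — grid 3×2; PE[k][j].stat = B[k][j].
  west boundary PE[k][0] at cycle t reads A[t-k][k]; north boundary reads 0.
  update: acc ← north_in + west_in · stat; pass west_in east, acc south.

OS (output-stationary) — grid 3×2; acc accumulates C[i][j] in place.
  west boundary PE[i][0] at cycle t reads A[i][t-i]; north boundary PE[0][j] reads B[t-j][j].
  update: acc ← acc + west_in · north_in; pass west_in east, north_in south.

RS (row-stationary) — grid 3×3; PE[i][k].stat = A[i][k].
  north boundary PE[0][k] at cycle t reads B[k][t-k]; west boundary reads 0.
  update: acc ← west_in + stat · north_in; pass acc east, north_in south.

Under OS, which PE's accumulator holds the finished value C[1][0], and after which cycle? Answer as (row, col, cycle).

(row, col, cycle) = (1, 0, 3)

Under OS, C[1][0] lands at PE[1][0]:
  @0  [1,0]  acc 0  |  →0  ↓0
  @1  [1,0]  acc 14  |  →2  ↓7
  @2  [1,0]  acc 17  |  →3  ↓1
  @3  [1,0]  acc 38  |  →7  ↓3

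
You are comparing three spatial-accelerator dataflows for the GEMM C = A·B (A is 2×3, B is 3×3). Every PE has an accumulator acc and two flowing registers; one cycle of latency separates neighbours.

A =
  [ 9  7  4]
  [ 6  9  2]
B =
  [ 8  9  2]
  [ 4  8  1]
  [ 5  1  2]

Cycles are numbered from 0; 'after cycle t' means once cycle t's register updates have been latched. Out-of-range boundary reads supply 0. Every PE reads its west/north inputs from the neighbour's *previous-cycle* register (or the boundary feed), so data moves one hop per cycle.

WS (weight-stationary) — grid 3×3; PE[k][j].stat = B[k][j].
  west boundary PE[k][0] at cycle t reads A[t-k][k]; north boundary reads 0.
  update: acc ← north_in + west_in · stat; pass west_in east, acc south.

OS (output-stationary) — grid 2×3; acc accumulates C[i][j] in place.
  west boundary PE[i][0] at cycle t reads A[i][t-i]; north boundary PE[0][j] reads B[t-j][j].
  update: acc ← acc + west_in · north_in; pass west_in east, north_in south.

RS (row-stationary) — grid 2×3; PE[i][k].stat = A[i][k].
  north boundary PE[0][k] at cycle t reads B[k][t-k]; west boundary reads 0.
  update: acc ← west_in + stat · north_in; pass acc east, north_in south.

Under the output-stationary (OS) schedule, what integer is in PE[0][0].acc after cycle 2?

PE[0][0].acc = 120

OS 2×3: PE[0][0] cycle-by-cycle (with neighbour feeds):
  0: (0,0).acc=72  regs=<9,8>
  1: (0,0).acc=100  regs=<7,4>
  2: (0,0).acc=120  regs=<4,5>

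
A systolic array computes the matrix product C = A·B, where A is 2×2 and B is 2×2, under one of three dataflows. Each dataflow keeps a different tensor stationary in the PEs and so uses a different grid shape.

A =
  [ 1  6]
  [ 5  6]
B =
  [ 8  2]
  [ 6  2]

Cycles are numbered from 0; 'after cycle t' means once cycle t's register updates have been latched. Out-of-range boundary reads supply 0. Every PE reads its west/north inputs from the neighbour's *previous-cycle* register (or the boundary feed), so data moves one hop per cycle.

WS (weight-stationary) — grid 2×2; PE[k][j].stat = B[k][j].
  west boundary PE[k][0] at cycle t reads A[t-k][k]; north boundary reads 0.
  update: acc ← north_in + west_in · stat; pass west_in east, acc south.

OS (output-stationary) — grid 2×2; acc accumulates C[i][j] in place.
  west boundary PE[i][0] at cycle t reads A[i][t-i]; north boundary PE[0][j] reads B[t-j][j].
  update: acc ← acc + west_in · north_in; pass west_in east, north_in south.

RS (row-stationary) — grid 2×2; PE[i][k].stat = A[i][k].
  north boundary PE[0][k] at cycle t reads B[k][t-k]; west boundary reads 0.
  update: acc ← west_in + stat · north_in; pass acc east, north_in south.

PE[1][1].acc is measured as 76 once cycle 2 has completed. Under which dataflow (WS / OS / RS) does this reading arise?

WS [2×2] PE[1][1] across cycles:
  c0 r1c1: 0 / 0 / 0
  c1 r1c1: 0 / 0 / 0
  c2 r1c1: 14 / 6 / 14
OS [2×2] PE[1][1] across cycles:
  c0 r1c1: 0 / 0 / 0
  c1 r1c1: 0 / 0 / 0
  c2 r1c1: 10 / 5 / 2
RS [2×2] PE[1][1] across cycles:
  c0 r1c1: 0 / 0 / 0
  c1 r1c1: 0 / 0 / 0
  c2 r1c1: 76 / 76 / 6

dataflow = RS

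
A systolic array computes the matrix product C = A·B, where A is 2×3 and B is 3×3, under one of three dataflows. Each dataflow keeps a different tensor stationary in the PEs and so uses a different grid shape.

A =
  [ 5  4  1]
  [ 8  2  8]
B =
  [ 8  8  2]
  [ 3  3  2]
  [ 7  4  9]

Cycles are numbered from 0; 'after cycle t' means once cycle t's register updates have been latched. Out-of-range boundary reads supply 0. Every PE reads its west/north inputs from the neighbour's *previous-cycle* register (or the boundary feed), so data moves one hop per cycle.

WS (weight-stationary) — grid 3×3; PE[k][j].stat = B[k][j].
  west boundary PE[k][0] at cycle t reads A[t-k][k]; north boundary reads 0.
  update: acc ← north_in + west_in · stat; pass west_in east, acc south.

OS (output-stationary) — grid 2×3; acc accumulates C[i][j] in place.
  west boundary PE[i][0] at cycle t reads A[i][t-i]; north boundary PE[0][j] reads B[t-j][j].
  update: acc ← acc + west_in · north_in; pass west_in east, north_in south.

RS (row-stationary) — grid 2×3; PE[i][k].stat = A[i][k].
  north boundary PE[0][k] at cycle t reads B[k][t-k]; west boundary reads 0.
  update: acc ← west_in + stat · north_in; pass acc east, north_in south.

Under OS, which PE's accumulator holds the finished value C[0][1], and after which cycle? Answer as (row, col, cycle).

(row, col, cycle) = (0, 1, 3)

OS — PE[0][1] is where C[0][1] collects:
  step 0 · PE0,1: acc=0; fwd→0 fwd↓0
  step 1 · PE0,1: acc=40; fwd→5 fwd↓8
  step 2 · PE0,1: acc=52; fwd→4 fwd↓3
  step 3 · PE0,1: acc=56; fwd→1 fwd↓4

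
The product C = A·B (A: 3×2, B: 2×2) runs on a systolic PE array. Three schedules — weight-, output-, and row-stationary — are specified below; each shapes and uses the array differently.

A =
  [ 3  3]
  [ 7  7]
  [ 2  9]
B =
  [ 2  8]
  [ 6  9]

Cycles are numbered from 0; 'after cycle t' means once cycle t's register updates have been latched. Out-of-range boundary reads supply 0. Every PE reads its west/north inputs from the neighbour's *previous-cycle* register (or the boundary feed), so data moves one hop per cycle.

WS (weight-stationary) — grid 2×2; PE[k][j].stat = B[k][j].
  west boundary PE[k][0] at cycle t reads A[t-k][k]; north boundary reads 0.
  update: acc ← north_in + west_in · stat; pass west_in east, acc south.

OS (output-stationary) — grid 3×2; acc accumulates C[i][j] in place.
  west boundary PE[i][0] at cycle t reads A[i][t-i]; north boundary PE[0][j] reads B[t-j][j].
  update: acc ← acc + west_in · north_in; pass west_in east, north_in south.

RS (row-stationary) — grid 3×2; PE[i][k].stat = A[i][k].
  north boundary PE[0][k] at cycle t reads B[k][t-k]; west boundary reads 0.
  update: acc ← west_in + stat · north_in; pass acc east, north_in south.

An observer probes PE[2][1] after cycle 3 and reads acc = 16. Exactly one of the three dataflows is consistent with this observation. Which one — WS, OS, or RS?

dataflow = OS

WS: PE[2][1] is outside its 2×2 grid.
OS (3×2 grid), PE[2][1]:
  cycle 0: PE[2][1] → acc 0, east 0, south 0
  cycle 1: PE[2][1] → acc 0, east 0, south 0
  cycle 2: PE[2][1] → acc 0, east 0, south 0
  cycle 3: PE[2][1] → acc 16, east 2, south 8
RS (3×2 grid), PE[2][1]:
  cycle 0: PE[2][1] → acc 0, east 0, south 0
  cycle 1: PE[2][1] → acc 0, east 0, south 0
  cycle 2: PE[2][1] → acc 0, east 0, south 0
  cycle 3: PE[2][1] → acc 58, east 58, south 6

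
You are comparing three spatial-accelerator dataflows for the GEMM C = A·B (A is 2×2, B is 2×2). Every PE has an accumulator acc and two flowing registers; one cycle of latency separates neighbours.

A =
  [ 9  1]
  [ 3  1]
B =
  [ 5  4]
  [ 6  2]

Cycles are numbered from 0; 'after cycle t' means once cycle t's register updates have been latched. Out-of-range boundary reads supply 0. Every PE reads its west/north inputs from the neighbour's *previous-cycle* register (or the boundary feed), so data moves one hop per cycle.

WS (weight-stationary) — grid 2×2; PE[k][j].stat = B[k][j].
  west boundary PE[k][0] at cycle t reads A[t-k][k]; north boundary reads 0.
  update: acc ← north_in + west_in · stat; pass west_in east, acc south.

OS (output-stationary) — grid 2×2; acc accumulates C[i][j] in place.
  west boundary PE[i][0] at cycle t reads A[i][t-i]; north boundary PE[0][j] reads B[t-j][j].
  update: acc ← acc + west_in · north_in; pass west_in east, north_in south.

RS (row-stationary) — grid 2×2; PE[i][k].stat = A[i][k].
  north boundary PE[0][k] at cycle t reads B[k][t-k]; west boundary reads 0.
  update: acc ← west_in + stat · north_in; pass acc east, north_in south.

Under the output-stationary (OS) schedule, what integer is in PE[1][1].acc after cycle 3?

PE[1][1].acc = 14

Tracing OS — 2×2 array, target PE[1][1]:
  cycle 0: PE[0][1] → acc 0, east 0, south 0
  cycle 0: PE[1][0] → acc 0, east 0, south 0
  cycle 0: PE[1][1] → acc 0, east 0, south 0
  cycle 1: PE[0][1] → acc 36, east 9, south 4
  cycle 1: PE[1][0] → acc 15, east 3, south 5
  cycle 1: PE[1][1] → acc 0, east 0, south 0
  cycle 2: PE[0][1] → acc 38, east 1, south 2
  cycle 2: PE[1][0] → acc 21, east 1, south 6
  cycle 2: PE[1][1] → acc 12, east 3, south 4
  cycle 3: PE[0][1] → acc 38, east 0, south 0
  cycle 3: PE[1][0] → acc 21, east 0, south 0
  cycle 3: PE[1][1] → acc 14, east 1, south 2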